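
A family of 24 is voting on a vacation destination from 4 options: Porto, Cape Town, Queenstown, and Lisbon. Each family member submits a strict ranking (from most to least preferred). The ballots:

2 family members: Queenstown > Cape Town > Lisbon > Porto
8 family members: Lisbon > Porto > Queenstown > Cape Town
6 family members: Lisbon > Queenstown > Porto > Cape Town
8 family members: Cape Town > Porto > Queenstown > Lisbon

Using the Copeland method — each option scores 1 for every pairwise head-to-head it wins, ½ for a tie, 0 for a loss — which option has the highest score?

Lisbon

Porto: beats Cape Town and Queenstown; loses to Lisbon → score 2.
Cape Town: loses to Porto, Queenstown, and Lisbon → score 0.
Queenstown: beats Cape Town; loses to Porto and Lisbon → score 1.
Lisbon: beats Porto, Cape Town, and Queenstown → score 3.
Lisbon has the best pairwise record.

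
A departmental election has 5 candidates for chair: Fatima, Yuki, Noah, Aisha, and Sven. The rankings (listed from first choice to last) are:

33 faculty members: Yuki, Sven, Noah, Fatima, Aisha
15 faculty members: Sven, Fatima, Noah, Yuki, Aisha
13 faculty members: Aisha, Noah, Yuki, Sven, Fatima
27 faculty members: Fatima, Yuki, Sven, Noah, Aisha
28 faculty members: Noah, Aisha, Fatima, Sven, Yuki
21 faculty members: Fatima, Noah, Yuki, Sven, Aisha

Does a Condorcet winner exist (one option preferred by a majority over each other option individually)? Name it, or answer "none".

none

Checking pairwise contests:
Noah beats Fatima 74–63.
Fatima beats Yuki 91–46.
Sven beats Noah 75–62.
Fatima beats Aisha 96–41.
Fatima beats Sven 76–61.
Every option loses at least one head-to-head, so there is no Condorcet winner.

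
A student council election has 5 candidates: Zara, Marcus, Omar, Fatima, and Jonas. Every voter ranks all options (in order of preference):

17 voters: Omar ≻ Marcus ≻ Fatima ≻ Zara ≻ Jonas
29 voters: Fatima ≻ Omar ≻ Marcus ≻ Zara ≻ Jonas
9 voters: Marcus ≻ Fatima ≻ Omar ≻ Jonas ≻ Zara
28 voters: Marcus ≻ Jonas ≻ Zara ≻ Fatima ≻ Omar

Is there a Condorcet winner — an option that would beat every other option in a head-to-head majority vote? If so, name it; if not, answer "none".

Checking pairwise contests:
Marcus beats Zara 83–0.
Omar beats Marcus 46–37.
Fatima beats Omar 66–17.
Marcus beats Fatima 54–29.
Zara beats Jonas 46–37.
Every option loses at least one head-to-head, so there is no Condorcet winner.

none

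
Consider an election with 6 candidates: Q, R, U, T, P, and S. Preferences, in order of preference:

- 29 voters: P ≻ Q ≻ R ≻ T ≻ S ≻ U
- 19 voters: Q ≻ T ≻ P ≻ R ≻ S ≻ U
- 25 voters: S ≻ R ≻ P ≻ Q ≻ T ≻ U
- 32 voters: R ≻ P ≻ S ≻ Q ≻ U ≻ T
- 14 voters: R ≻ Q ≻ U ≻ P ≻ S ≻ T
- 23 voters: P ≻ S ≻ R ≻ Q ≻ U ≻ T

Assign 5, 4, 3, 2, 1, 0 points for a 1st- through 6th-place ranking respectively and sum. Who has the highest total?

P

Q: 29·4 + 19·5 + 25·2 + 32·2 + 14·4 + 23·2 = 427
R: 29·3 + 19·2 + 25·4 + 32·5 + 14·5 + 23·3 = 524
U: 29·0 + 19·0 + 25·0 + 32·1 + 14·3 + 23·1 = 97
T: 29·2 + 19·4 + 25·1 + 32·0 + 14·0 + 23·0 = 159
P: 29·5 + 19·3 + 25·3 + 32·4 + 14·2 + 23·5 = 548
S: 29·1 + 19·1 + 25·5 + 32·3 + 14·1 + 23·4 = 375
P has the highest Borda score (548).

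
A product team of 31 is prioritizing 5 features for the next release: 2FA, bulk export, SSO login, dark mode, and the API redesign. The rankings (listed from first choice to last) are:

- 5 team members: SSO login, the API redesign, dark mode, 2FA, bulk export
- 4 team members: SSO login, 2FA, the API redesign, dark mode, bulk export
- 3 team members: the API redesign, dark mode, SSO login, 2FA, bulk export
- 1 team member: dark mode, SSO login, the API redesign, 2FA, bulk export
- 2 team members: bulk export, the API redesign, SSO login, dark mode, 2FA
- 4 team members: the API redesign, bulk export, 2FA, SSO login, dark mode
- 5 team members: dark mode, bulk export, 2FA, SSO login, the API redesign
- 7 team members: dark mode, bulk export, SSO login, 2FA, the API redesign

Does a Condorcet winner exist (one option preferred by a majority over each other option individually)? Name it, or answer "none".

Checking pairwise contests:
bulk export beats 2FA 18–13.
dark mode beats bulk export 25–6.
bulk export beats SSO login 18–13.
the API redesign beats dark mode 18–13.
2FA beats the API redesign 16–15.
Every option loses at least one head-to-head, so there is no Condorcet winner.

none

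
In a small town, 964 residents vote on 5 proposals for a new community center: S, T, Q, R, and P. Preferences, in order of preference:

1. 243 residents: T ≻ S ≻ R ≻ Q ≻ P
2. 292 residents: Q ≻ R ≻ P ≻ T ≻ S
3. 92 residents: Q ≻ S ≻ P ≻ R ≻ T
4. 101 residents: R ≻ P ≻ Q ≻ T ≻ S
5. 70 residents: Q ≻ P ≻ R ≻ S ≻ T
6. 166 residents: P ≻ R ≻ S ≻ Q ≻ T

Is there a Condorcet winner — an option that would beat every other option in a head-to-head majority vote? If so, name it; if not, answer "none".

R vs S: 629–335 for R.
R vs T: 721–243 for R.
R vs Q: 510–454 for R.
R vs P: 636–328 for R.
R beats every other option head-to-head.

R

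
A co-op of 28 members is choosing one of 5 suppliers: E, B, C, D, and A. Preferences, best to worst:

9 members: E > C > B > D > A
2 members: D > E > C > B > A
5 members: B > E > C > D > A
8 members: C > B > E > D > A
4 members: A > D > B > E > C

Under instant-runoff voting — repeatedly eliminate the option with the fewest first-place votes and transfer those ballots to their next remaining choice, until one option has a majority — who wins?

B

Round 1: E 9, B 5, C 8, D 2, A 4. Eliminate D.
Round 2: E 11, B 5, C 8, A 4. Eliminate A.
Round 3: E 11, B 9, C 8. Eliminate C.
Round 4: E 11, B 17. B has a majority.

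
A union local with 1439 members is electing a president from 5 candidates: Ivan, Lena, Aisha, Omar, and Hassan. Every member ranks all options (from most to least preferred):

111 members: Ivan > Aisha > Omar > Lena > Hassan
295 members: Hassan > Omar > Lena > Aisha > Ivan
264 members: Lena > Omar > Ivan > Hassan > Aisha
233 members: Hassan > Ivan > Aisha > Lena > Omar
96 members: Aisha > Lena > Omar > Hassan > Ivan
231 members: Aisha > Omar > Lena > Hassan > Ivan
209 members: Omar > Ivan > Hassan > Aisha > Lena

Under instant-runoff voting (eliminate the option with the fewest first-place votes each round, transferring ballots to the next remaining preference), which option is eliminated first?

Ivan

Round 1: Ivan 111, Lena 264, Aisha 327, Omar 209, Hassan 528. Eliminate Ivan.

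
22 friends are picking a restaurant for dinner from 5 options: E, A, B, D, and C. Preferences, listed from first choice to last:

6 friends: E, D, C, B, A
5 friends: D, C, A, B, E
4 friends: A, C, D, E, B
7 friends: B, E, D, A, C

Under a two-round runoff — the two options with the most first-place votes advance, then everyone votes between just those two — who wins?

B

Round 1 first-place votes: E 6, A 4, B 7, D 5, C 0.
B and E advance.
Runoff: B is preferred to E by 12 voters; E by 10.
B wins the runoff.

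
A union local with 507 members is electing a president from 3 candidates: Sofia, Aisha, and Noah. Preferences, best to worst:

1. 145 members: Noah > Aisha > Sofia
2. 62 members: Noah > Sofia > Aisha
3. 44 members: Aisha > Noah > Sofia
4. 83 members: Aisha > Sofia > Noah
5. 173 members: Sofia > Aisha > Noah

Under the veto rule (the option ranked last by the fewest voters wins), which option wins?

Aisha

Last-place votes: Sofia 189, Aisha 62, Noah 256.
Aisha is ranked last by the fewest voters, so Aisha wins.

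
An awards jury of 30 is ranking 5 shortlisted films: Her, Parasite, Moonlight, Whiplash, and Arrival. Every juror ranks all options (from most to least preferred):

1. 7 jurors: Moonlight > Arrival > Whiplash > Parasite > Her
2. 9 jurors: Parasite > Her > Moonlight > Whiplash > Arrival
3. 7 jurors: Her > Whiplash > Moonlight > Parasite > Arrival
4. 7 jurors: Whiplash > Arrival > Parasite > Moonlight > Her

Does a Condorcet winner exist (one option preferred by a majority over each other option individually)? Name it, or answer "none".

none

Checking pairwise contests:
Parasite beats Her 23–7.
Whiplash beats Parasite 21–9.
Her beats Moonlight 16–14.
Her beats Whiplash 16–14.
Her beats Arrival 16–14.
Every option loses at least one head-to-head, so there is no Condorcet winner.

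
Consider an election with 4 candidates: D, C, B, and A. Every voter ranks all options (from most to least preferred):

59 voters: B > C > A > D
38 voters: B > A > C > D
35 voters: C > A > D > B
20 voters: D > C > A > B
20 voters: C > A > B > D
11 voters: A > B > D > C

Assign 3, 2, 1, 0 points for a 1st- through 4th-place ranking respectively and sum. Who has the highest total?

C

D: 59·0 + 38·0 + 35·1 + 20·3 + 20·0 + 11·1 = 106
C: 59·2 + 38·1 + 35·3 + 20·2 + 20·3 + 11·0 = 361
B: 59·3 + 38·3 + 35·0 + 20·0 + 20·1 + 11·2 = 333
A: 59·1 + 38·2 + 35·2 + 20·1 + 20·2 + 11·3 = 298
C has the highest Borda score (361).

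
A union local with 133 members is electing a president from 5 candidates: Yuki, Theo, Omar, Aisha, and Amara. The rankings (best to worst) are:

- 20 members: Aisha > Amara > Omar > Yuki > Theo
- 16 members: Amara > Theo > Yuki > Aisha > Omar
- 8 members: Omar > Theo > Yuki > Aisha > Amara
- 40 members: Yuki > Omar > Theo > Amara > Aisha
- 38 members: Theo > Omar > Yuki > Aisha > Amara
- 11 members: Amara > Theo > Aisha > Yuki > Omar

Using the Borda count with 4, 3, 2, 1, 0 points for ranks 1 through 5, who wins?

Theo

Yuki: 20·1 + 16·2 + 8·2 + 40·4 + 38·2 + 11·1 = 315
Theo: 20·0 + 16·3 + 8·3 + 40·2 + 38·4 + 11·3 = 337
Omar: 20·2 + 16·0 + 8·4 + 40·3 + 38·3 + 11·0 = 306
Aisha: 20·4 + 16·1 + 8·1 + 40·0 + 38·1 + 11·2 = 164
Amara: 20·3 + 16·4 + 8·0 + 40·1 + 38·0 + 11·4 = 208
Theo has the highest Borda score (337).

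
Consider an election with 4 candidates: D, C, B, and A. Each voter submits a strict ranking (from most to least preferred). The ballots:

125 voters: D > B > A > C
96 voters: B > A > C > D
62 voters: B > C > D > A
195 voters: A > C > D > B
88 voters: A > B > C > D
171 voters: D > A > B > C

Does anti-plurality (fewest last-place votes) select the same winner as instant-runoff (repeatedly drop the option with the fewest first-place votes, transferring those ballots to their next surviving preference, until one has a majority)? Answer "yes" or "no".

yes

Anti-plurality — last-place votes: D 184, C 296, B 195, A 62. Winner: A.
Instant-runoff — R1 D 296, C 0, B 158, A 283 (C out); R2 D 296, B 158, A 283 (B out); R3 D 358, A 379 (A winner). Winner: A.
The two methods agree.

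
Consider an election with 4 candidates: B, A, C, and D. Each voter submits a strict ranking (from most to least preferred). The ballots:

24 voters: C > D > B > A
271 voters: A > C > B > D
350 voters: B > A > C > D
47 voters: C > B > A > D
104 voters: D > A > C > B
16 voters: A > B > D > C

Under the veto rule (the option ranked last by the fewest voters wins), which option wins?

C

Last-place votes: B 104, A 24, C 16, D 668.
C is ranked last by the fewest voters, so C wins.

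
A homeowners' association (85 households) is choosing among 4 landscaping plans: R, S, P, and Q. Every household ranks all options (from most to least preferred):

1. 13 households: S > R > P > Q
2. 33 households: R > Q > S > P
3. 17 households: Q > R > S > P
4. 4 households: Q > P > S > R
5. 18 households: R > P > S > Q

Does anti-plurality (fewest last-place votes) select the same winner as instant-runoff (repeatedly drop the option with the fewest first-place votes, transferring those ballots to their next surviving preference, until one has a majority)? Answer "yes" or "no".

Anti-plurality — last-place votes: R 4, S 0, P 50, Q 31. Winner: S.
Instant-runoff — R1 R 51, S 13, P 0, Q 21 (R winner). Winner: R.
The two methods disagree.

no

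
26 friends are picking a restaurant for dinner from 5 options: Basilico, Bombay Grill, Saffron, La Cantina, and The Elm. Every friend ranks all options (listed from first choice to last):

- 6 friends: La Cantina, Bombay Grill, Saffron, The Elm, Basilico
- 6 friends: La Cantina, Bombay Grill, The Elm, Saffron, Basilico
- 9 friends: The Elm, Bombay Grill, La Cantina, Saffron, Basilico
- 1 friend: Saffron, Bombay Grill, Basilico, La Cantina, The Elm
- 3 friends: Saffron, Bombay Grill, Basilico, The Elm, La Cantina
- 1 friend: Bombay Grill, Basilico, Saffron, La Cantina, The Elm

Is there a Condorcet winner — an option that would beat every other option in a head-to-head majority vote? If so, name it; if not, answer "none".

Bombay Grill vs Basilico: 26–0 for Bombay Grill.
Bombay Grill vs Saffron: 22–4 for Bombay Grill.
Bombay Grill vs La Cantina: 14–12 for Bombay Grill.
Bombay Grill vs The Elm: 17–9 for Bombay Grill.
Bombay Grill beats every other option head-to-head.

Bombay Grill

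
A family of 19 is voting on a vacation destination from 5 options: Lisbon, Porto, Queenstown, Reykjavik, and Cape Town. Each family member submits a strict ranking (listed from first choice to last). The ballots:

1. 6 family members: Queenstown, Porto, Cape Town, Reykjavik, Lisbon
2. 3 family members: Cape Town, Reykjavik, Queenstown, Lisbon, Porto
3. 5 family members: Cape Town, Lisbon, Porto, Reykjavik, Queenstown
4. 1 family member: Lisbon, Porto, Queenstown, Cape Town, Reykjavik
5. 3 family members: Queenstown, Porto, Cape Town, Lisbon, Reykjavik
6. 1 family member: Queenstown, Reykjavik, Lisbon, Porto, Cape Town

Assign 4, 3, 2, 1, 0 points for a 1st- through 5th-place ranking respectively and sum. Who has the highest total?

Lisbon: 6·0 + 3·1 + 5·3 + 1·4 + 3·1 + 1·2 = 27
Porto: 6·3 + 3·0 + 5·2 + 1·3 + 3·3 + 1·1 = 41
Queenstown: 6·4 + 3·2 + 5·0 + 1·2 + 3·4 + 1·4 = 48
Reykjavik: 6·1 + 3·3 + 5·1 + 1·0 + 3·0 + 1·3 = 23
Cape Town: 6·2 + 3·4 + 5·4 + 1·1 + 3·2 + 1·0 = 51
Cape Town has the highest Borda score (51).

Cape Town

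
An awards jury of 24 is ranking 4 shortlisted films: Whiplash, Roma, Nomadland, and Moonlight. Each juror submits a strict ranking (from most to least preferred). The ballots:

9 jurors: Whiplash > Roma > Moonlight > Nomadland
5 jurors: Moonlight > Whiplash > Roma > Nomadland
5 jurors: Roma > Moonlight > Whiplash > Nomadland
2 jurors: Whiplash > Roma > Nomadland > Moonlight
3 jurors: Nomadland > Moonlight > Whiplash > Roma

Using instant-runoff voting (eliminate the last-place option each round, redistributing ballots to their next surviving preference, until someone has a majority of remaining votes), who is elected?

Moonlight

Round 1: Whiplash 11, Roma 5, Nomadland 3, Moonlight 5. Eliminate Nomadland.
Round 2: Whiplash 11, Roma 5, Moonlight 8. Eliminate Roma.
Round 3: Whiplash 11, Moonlight 13. Moonlight has a majority.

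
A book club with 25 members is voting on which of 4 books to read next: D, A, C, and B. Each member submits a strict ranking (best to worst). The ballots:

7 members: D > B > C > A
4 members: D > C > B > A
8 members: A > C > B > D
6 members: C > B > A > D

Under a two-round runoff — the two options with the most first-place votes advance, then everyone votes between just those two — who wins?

Round 1 first-place votes: D 11, A 8, C 6, B 0.
D and A advance.
Runoff: D is preferred to A by 11 voters; A by 14.
A wins the runoff.

A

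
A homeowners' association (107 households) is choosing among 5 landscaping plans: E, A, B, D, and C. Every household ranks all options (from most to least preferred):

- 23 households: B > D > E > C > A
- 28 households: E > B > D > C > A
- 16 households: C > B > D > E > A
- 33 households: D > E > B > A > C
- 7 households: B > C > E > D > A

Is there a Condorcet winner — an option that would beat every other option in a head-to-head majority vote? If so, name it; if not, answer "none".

none

Checking pairwise contests:
D beats E 72–35.
E beats A 107–0.
E beats B 61–46.
B beats D 74–33.
E beats C 84–23.
Every option loses at least one head-to-head, so there is no Condorcet winner.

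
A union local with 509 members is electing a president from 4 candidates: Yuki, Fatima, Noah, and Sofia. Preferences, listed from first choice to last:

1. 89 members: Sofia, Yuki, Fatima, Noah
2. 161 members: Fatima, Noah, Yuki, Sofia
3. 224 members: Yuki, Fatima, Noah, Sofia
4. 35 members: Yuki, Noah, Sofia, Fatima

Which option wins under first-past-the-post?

First-place votes: Yuki 259, Fatima 161, Noah 0, Sofia 89.
Yuki has the most first-place votes.

Yuki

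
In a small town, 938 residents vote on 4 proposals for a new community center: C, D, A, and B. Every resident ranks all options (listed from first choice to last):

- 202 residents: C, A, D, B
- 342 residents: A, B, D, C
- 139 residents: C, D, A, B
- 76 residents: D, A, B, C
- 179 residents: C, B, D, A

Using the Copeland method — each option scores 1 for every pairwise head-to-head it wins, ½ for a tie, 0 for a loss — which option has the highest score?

C

C: beats D, A, and B → score 3.
D: loses to C, A, and B → score 0.
A: beats D and B; loses to C → score 2.
B: beats D; loses to C and A → score 1.
C has the best pairwise record.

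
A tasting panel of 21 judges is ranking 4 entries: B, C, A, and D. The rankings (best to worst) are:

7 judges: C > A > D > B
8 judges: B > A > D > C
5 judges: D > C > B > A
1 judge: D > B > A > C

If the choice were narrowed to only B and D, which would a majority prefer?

Voters preferring B to D: 8; preferring D to B: 13.
D wins the head-to-head.

D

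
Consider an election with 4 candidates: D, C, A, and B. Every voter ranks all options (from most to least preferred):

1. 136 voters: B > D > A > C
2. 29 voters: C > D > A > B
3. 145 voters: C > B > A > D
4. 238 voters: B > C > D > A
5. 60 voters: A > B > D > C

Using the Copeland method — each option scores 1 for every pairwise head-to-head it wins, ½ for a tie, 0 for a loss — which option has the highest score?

D: beats A; loses to C and B → score 1.
C: beats D and A; loses to B → score 2.
A: loses to D, C, and B → score 0.
B: beats D, C, and A → score 3.
B has the best pairwise record.

B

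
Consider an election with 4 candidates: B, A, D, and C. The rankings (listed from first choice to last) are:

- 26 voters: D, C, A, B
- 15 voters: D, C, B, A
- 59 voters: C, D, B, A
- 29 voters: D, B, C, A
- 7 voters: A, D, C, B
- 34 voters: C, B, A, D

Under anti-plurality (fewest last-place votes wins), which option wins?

C

Last-place votes: B 33, A 103, D 34, C 0.
C is ranked last by the fewest voters, so C wins.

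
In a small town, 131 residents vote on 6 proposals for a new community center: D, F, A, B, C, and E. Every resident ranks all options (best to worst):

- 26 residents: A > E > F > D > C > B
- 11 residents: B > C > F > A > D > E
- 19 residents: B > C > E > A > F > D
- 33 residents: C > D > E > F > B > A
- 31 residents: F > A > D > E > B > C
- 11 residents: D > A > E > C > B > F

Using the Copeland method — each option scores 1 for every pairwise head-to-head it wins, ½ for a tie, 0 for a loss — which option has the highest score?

A

D: beats B, C, and E; loses to F and A → score 3.
F: beats D, A, and B; loses to C and E → score 3.
A: beats D, B, C, and E; loses to F → score 4.
B: loses to D, F, A, C, and E → score 0.
C: beats F and B; loses to D, A, and E → score 2.
E: beats F, B, and C; loses to D and A → score 3.
A has the best pairwise record.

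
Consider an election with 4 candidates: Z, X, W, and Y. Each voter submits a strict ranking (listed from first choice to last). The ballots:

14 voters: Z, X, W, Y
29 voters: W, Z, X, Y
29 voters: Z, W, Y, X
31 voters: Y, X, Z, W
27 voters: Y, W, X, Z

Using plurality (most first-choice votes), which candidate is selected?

Y

First-place votes: Z 43, X 0, W 29, Y 58.
Y has the most first-place votes.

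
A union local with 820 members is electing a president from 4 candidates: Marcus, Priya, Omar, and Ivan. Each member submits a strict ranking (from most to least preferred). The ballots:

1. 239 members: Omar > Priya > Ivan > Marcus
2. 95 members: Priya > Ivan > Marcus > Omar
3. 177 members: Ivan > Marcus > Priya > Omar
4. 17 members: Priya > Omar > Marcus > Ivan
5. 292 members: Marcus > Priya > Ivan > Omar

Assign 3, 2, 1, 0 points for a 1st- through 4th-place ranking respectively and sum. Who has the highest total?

Marcus: 239·0 + 95·1 + 177·2 + 17·1 + 292·3 = 1342
Priya: 239·2 + 95·3 + 177·1 + 17·3 + 292·2 = 1575
Omar: 239·3 + 95·0 + 177·0 + 17·2 + 292·0 = 751
Ivan: 239·1 + 95·2 + 177·3 + 17·0 + 292·1 = 1252
Priya has the highest Borda score (1575).

Priya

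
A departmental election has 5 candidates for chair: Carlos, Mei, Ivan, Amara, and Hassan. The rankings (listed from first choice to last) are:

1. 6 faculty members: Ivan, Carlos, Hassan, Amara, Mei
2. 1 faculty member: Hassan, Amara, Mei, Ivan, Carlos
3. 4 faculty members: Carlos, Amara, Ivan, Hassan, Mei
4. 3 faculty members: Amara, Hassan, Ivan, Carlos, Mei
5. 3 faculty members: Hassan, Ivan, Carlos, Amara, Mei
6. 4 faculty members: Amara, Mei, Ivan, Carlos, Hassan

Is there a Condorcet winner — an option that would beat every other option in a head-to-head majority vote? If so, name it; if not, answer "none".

Checking pairwise contests:
Ivan beats Carlos 17–4.
Carlos beats Mei 16–5.
Amara beats Ivan 12–9.
Carlos beats Amara 13–8.
Carlos beats Hassan 14–7.
Every option loses at least one head-to-head, so there is no Condorcet winner.

none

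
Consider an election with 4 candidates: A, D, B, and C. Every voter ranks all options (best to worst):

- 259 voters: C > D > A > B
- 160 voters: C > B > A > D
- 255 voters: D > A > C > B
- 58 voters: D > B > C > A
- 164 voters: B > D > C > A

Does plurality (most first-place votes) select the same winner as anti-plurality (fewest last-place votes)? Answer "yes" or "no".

Plurality — first-place votes: A 0, D 313, B 164, C 419. Winner: C.
Anti-plurality — last-place votes: A 222, D 160, B 514, C 0. Winner: C.
The two methods agree.

yes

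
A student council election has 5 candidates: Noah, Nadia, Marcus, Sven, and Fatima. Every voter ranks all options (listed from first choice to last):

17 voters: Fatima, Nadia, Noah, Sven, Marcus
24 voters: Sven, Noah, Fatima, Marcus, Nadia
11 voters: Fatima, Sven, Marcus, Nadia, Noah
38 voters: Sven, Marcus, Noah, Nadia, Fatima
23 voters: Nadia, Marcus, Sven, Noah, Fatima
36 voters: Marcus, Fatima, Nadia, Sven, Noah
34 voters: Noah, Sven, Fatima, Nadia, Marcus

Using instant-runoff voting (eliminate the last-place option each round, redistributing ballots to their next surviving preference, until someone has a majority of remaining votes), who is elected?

Round 1: Noah 34, Nadia 23, Marcus 36, Sven 62, Fatima 28. Eliminate Nadia.
Round 2: Noah 34, Marcus 59, Sven 62, Fatima 28. Eliminate Fatima.
Round 3: Noah 51, Marcus 59, Sven 73. Eliminate Noah.
Round 4: Marcus 59, Sven 124. Sven has a majority.

Sven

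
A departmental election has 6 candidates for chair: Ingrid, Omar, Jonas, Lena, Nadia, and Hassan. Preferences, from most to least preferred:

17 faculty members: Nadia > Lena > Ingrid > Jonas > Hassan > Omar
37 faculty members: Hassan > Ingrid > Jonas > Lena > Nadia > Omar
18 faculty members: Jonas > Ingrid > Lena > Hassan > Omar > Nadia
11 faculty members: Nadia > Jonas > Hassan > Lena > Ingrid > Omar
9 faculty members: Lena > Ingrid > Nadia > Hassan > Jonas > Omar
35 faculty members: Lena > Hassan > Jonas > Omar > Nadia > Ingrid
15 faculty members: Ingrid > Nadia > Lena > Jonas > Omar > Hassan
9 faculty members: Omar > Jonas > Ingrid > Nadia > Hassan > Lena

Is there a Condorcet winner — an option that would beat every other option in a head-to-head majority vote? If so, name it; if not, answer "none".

Checking pairwise contests:
Hassan beats Ingrid 83–68.
Ingrid beats Omar 107–44.
Ingrid beats Jonas 78–73.
Ingrid beats Lena 79–72.
Ingrid beats Nadia 88–63.
Lena beats Hassan 94–57.
Every option loses at least one head-to-head, so there is no Condorcet winner.

none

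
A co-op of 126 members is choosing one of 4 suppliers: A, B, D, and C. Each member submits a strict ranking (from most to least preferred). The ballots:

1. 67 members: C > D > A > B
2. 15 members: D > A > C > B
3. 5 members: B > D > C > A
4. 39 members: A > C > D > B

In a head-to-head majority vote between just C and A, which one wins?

C

Voters preferring C to A: 72; preferring A to C: 54.
C wins the head-to-head.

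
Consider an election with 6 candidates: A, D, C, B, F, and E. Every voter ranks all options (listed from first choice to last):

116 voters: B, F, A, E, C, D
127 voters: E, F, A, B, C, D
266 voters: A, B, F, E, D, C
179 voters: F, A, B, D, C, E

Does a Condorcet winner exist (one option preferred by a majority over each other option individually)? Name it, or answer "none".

none

Checking pairwise contests:
F beats A 422–266.
A beats D 688–0.
A beats C 688–0.
A beats B 572–116.
B beats F 382–306.
A beats E 561–127.
Every option loses at least one head-to-head, so there is no Condorcet winner.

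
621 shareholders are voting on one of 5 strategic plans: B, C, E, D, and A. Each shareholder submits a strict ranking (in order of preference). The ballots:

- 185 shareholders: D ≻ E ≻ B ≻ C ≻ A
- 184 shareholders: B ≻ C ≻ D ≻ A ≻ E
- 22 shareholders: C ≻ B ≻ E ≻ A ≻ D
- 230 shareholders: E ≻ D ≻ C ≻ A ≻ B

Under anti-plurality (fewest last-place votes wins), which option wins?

Last-place votes: B 230, C 0, E 184, D 22, A 185.
C is ranked last by the fewest voters, so C wins.

C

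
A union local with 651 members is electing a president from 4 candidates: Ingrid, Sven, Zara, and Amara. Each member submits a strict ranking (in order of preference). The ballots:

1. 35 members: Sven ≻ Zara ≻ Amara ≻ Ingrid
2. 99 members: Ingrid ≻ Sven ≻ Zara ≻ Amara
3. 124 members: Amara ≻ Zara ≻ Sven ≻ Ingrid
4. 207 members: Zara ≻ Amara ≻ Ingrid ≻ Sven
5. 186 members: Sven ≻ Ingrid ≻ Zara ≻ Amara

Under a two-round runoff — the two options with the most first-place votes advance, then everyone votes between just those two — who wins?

Zara

Round 1 first-place votes: Ingrid 99, Sven 221, Zara 207, Amara 124.
Sven and Zara advance.
Runoff: Sven is preferred to Zara by 320 voters; Zara by 331.
Zara wins the runoff.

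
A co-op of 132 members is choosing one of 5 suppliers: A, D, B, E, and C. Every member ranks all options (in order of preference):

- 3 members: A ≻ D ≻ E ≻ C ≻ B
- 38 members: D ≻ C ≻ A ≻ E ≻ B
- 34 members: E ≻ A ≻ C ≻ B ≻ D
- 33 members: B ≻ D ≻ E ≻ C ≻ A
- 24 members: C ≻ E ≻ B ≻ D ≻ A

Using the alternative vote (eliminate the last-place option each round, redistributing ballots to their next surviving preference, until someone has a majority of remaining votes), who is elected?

Round 1: A 3, D 38, B 33, E 34, C 24. Eliminate A.
Round 2: D 41, B 33, E 34, C 24. Eliminate C.
Round 3: D 41, B 33, E 58. Eliminate B.
Round 4: D 74, E 58. D has a majority.

D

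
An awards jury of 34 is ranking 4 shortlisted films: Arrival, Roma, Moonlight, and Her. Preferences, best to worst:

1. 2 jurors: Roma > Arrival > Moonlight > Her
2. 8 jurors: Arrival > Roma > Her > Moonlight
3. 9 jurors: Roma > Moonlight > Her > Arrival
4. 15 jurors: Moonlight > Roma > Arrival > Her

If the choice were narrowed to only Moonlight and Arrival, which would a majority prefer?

Moonlight

Voters preferring Moonlight to Arrival: 24; preferring Arrival to Moonlight: 10.
Moonlight wins the head-to-head.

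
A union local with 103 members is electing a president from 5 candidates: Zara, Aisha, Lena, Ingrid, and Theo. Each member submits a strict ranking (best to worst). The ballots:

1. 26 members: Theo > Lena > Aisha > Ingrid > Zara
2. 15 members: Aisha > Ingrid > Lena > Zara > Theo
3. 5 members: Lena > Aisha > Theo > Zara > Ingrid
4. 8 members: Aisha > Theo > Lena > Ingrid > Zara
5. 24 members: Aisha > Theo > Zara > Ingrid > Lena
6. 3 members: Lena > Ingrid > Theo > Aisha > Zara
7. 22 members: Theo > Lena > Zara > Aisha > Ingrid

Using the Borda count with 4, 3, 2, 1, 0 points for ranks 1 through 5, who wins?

Zara: 26·0 + 15·1 + 5·1 + 8·0 + 24·2 + 3·0 + 22·2 = 112
Aisha: 26·2 + 15·4 + 5·3 + 8·4 + 24·4 + 3·1 + 22·1 = 280
Lena: 26·3 + 15·2 + 5·4 + 8·2 + 24·0 + 3·4 + 22·3 = 222
Ingrid: 26·1 + 15·3 + 5·0 + 8·1 + 24·1 + 3·3 + 22·0 = 112
Theo: 26·4 + 15·0 + 5·2 + 8·3 + 24·3 + 3·2 + 22·4 = 304
Theo has the highest Borda score (304).

Theo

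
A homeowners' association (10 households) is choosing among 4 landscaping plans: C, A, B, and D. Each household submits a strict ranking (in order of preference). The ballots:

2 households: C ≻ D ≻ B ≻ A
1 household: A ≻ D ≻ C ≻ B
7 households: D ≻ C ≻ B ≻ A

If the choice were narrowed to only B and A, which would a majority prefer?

Voters preferring B to A: 9; preferring A to B: 1.
B wins the head-to-head.

B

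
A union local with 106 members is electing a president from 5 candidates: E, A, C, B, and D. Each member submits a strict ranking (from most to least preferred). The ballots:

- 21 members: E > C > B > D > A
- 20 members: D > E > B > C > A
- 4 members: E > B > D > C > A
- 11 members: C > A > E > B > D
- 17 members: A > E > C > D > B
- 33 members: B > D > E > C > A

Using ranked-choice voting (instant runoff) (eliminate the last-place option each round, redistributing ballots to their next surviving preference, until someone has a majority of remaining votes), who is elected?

Round 1: E 25, A 17, C 11, B 33, D 20. Eliminate C.
Round 2: E 25, A 28, B 33, D 20. Eliminate D.
Round 3: E 45, A 28, B 33. Eliminate A.
Round 4: E 73, B 33. E has a majority.

E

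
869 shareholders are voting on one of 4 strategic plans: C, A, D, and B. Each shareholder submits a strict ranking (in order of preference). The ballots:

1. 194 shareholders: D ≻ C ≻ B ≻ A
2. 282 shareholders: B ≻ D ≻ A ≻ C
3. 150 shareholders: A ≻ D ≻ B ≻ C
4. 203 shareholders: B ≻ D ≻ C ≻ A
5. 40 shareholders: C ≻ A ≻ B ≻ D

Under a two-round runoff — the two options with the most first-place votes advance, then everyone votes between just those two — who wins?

B

Round 1 first-place votes: C 40, A 150, D 194, B 485.
B and D advance.
Runoff: B is preferred to D by 525 voters; D by 344.
B wins the runoff.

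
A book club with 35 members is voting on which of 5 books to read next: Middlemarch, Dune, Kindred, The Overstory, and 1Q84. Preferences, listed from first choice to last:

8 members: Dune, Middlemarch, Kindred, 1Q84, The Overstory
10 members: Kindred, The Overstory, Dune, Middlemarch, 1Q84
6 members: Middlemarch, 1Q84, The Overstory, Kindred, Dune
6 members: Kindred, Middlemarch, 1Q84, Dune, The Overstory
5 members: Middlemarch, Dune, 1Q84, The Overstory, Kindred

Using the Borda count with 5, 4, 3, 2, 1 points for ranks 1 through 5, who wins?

Middlemarch

Middlemarch: 8·4 + 10·2 + 6·5 + 6·4 + 5·5 = 131
Dune: 8·5 + 10·3 + 6·1 + 6·2 + 5·4 = 108
Kindred: 8·3 + 10·5 + 6·2 + 6·5 + 5·1 = 121
The Overstory: 8·1 + 10·4 + 6·3 + 6·1 + 5·2 = 82
1Q84: 8·2 + 10·1 + 6·4 + 6·3 + 5·3 = 83
Middlemarch has the highest Borda score (131).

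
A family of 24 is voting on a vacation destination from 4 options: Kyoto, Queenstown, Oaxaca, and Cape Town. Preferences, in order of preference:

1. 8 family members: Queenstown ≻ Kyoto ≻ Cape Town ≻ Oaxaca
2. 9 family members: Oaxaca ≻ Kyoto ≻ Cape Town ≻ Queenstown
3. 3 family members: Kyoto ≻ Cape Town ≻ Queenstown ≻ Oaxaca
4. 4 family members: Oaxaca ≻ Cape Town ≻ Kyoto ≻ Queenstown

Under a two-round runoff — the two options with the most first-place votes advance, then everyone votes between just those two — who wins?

Oaxaca

Round 1 first-place votes: Kyoto 3, Queenstown 8, Oaxaca 13, Cape Town 0.
Oaxaca and Queenstown advance.
Runoff: Oaxaca is preferred to Queenstown by 13 voters; Queenstown by 11.
Oaxaca wins the runoff.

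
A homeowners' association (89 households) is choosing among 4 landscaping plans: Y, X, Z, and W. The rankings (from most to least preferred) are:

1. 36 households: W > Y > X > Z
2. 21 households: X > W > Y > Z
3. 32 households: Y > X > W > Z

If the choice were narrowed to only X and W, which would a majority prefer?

X

Voters preferring X to W: 53; preferring W to X: 36.
X wins the head-to-head.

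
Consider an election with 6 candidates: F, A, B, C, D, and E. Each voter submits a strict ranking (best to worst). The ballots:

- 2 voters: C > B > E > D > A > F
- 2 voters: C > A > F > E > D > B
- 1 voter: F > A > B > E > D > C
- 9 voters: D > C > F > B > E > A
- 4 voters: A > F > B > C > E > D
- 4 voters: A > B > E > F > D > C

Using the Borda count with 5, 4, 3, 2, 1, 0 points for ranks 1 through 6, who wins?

C

F: 2·0 + 2·3 + 1·5 + 9·3 + 4·4 + 4·2 = 62
A: 2·1 + 2·4 + 1·4 + 9·0 + 4·5 + 4·5 = 54
B: 2·4 + 2·0 + 1·3 + 9·2 + 4·3 + 4·4 = 57
C: 2·5 + 2·5 + 1·0 + 9·4 + 4·2 + 4·0 = 64
D: 2·2 + 2·1 + 1·1 + 9·5 + 4·0 + 4·1 = 56
E: 2·3 + 2·2 + 1·2 + 9·1 + 4·1 + 4·3 = 37
C has the highest Borda score (64).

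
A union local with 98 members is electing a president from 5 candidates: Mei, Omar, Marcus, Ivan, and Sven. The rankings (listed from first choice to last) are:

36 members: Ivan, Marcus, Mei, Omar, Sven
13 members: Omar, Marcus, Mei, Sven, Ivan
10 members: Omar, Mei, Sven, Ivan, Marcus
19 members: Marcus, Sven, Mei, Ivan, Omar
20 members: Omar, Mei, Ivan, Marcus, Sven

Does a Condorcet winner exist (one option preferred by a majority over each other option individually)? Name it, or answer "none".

Checking pairwise contests:
Marcus beats Mei 68–30.
Mei beats Omar 55–43.
Ivan beats Marcus 66–32.
Mei beats Ivan 62–36.
Mei beats Sven 79–19.
Every option loses at least one head-to-head, so there is no Condorcet winner.

none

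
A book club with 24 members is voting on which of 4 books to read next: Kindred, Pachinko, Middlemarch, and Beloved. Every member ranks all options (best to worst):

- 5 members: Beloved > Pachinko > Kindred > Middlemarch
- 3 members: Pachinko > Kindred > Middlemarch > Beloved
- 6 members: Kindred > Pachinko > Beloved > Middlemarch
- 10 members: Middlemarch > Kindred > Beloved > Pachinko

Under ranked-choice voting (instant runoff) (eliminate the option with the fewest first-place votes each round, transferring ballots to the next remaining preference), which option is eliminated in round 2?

Beloved

Round 1: Kindred 6, Pachinko 3, Middlemarch 10, Beloved 5. Eliminate Pachinko.
Round 2: Kindred 9, Middlemarch 10, Beloved 5. Eliminate Beloved.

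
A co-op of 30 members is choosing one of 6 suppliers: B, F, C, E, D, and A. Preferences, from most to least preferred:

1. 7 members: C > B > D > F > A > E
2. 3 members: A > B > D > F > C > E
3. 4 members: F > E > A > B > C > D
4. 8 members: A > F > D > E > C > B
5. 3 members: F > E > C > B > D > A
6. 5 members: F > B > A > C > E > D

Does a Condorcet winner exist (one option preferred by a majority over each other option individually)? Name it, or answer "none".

F

F vs B: 20–10 for F.
F vs C: 23–7 for F.
F vs E: 30–0 for F.
F vs D: 20–10 for F.
F vs A: 19–11 for F.
F beats every other option head-to-head.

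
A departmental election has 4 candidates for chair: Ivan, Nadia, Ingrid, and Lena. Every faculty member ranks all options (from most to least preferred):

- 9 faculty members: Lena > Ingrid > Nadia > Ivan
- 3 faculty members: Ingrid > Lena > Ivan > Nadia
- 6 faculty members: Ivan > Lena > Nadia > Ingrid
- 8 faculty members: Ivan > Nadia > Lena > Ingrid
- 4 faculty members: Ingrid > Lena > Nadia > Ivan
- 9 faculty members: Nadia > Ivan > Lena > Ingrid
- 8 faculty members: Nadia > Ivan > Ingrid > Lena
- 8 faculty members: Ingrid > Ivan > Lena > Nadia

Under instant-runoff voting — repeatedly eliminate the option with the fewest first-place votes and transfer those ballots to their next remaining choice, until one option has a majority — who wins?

Round 1: Ivan 14, Nadia 17, Ingrid 15, Lena 9. Eliminate Lena.
Round 2: Ivan 14, Nadia 17, Ingrid 24. Eliminate Ivan.
Round 3: Nadia 31, Ingrid 24. Nadia has a majority.

Nadia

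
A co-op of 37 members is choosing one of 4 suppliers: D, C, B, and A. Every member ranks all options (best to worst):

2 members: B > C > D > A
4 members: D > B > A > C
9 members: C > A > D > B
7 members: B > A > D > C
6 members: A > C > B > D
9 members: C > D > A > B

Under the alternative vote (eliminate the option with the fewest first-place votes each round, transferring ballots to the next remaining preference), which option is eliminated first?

Round 1: D 4, C 18, B 9, A 6. Eliminate D.

D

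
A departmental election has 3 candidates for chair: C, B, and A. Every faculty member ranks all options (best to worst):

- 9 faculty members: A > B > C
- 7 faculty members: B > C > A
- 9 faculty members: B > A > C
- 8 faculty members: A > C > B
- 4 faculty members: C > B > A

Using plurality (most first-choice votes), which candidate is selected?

First-place votes: C 4, B 16, A 17.
A has the most first-place votes.

A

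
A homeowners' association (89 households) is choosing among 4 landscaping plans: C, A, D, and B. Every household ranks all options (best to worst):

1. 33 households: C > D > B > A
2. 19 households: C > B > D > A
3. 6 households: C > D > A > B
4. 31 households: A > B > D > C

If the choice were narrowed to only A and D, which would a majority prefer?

D

Voters preferring A to D: 31; preferring D to A: 58.
D wins the head-to-head.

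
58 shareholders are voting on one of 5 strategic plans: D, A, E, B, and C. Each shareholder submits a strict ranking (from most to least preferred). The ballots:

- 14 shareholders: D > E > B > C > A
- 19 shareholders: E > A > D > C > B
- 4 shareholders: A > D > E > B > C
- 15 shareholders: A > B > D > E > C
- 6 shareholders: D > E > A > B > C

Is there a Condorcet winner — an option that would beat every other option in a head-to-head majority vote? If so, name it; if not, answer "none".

none

Checking pairwise contests:
A beats D 38–20.
E beats A 39–19.
D beats E 39–19.
D beats B 43–15.
D beats C 58–0.
Every option loses at least one head-to-head, so there is no Condorcet winner.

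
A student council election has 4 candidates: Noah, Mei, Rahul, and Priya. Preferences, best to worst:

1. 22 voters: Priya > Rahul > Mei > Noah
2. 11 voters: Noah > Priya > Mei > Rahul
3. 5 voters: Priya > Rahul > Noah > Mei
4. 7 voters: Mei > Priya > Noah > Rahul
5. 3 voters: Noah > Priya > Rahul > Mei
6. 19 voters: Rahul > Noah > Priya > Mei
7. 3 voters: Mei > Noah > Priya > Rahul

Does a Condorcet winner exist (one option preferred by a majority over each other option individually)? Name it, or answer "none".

Checking pairwise contests:
Rahul beats Noah 46–24.
Noah beats Mei 38–32.
Priya beats Rahul 51–19.
Noah beats Priya 36–34.
Every option loses at least one head-to-head, so there is no Condorcet winner.

none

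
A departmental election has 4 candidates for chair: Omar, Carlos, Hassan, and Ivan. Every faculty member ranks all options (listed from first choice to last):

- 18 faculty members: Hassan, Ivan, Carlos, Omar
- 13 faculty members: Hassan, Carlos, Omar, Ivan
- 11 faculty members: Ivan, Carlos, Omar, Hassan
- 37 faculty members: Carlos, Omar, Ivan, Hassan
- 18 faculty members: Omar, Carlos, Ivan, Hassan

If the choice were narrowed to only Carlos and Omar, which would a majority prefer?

Carlos

Voters preferring Carlos to Omar: 79; preferring Omar to Carlos: 18.
Carlos wins the head-to-head.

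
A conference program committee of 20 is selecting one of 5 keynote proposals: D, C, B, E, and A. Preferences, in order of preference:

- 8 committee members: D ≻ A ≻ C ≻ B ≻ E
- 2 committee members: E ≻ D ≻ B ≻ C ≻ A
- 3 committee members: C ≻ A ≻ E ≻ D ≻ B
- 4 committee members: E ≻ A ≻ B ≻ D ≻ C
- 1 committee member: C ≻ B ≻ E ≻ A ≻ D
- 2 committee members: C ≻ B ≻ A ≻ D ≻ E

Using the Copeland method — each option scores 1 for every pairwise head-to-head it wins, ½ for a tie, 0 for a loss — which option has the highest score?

A

D: beats C and B; ties E and A → score 3.
C: beats B and E; loses to D and A → score 2.
B: beats E; loses to D, C, and A → score 1.
E: ties D; loses to C, B, and A → score 0.5.
A: beats C, B, and E; ties D → score 3.5.
A has the best pairwise record.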